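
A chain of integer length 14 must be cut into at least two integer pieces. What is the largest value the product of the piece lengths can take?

Let f[k] be the best product for length k (with at least one cut). For each first piece i, the rest contributes max(k−i, f[k−i]).
f[2] = 1*max(1,0) = 1*1 = 1
f[3] = 1*max(2,1) = 1*2 = 2
f[4] = 2*max(2,1) = 2*2 = 4
f[5] = 2*max(3,2) = 2*3 = 6
f[6] = 3*max(3,2) = 3*3 = 9
f[7] = 2*max(5,6) = 2*6 = 12
f[8] = 2*max(6,9) = 2*9 = 18
f[9] = 3*max(6,9) = 3*9 = 27
f[10] = 2*max(8,18) = 2*18 = 36
f[11] = 2*max(9,27) = 2*27 = 54
f[12] = 3*max(9,27) = 3*27 = 81
f[13] = 2*max(11,54) = 2*54 = 108
f[14] = 2*max(12,81) = 2*81 = 162
One optimal split: 3 + 3 + 3 + 3 + 2; product 3*3*3*3*2 = 162.

162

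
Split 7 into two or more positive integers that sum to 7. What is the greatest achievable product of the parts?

12

Fill m[k] for k=2..7: at each k try every first piece i and multiply by the better of (k−i) uncut or m[k−i].
m[2] = 1×max(1,0) = 1×1 = 1
m[3] = max(1×2, 2×1) = 2
m[4] = max(1×3, 2×2, 3×1) = 4
m[5] = max(1×4, 2×3, 3×2, 4×1) = 6
m[6] = max(1×6, 2×4, 3×3, 4×2, 5×1) = 9
m[7] = max(1×9, 2×6, 3×4, 4×3, 5×2, 6×1) = 12
One optimal split: 3 + 2 + 2; product 3×2×2 = 12.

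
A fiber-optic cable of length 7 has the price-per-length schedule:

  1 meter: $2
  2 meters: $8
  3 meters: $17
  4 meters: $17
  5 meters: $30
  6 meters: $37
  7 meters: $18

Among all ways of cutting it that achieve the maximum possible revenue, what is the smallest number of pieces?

Let r[k] be the best obtainable value from length k. For each k, try every first piece i and keep the best of price[i] + r[k−i].
r[1] = 2
r[2] = 8
r[3] = 17
r[4] = 19  (first piece 1, then r[3]=17)
r[5] = 30
r[6] = 37
r[7] = 39  (first piece 1, then r[6]=37)
Maximum revenue is $39.
Now minimize piece count subject to staying optimal: for each k, pieces[k] = 1 + min over i with p[i]+r[k−i]=r[k] of pieces[k−i].
pieces[4] = 2
pieces[5] = 1
pieces[6] = 1
pieces[7] = 2

2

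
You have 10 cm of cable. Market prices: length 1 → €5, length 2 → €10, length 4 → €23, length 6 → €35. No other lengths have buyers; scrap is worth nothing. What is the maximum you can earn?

58

Build f[k] bottom-up: f[k] = max over allowed piece i of (p[i] + f[k−i]).
f[1] = 5
f[2] = max(5+5, 10+0) = 10
f[3] = max(5+10, 10+5) = 15
f[4] = max(5+15, 10+10, 23+0) = 23
f[5] = max(5+23, 10+15, 23+5) = 28
f[6] = max(5+28, 10+23, 23+10, 35+0) = 35
f[7] = max(5+35, 10+28, 23+15, 35+5) = 40
f[8] = max(5+40, 10+35, 23+23, 35+10) = 46
f[9] = max(5+46, 10+40, 23+28, 35+15) = 51
f[10] = max(5+51, 10+46, 23+35, 35+23) = 58
One optimal cutting: 6 + 4 → €58.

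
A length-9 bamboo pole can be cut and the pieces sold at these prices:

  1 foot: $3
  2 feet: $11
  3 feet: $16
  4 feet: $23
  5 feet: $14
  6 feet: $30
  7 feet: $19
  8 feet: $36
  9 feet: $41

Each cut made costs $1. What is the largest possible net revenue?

Build net[k] bottom-up: net[k] = max over allowed piece i of (p[i] + net[k−i]) − 1 per cut.
net[1] = 3
net[2] = max(3+3-1, 11+0) = 11
net[3] = max(3+11-1, 11+3-1, 16+0) = 16
net[4] = max(3+16-1, 11+11-1, 16+3-1, 23+0) = 23
net[5] = max(3+23-1, 11+16-1, 16+11-1, 23+3-1, 14+0) = 26
net[6] = max(3+26-1, 11+23-1, 16+16-1, 23+11-1, 14+3-1, 30+0) = 33
net[7] = max(3+33-1, 11+26-1, 16+23-1, …, 30+3-1, 19+0) = 38
net[8] = max(3+38-1, 11+33-1, 16+26-1, …, 19+3-1, 36+0) = 45
net[9] = max(3+45-1, 11+38-1, 16+33-1, …, 36+3-1, 41+0) = 48
One optimal plan: pieces 4 + 3 + 2 (2 cuts) → $50 − $2 = $48.

48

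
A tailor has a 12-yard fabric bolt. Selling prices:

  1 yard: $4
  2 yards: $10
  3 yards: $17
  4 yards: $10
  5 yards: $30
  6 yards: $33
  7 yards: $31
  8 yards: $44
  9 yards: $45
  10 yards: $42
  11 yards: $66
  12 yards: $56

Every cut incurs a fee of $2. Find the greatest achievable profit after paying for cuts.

Let r[k] be the best obtainable value from length k. For each k, try every first piece i and keep the best of price[i] + r[k−i] minus the 2 cut fee when i<k.
r[1] = 4
r[2] = max(4+4-2, 10+0) = 10
r[3] = max(4+10-2, 10+4-2, 17+0) = 17
r[4] = max(4+17-2, 10+10-2, 17+4-2, 10+0) = 19
r[5] = max(4+19-2, 10+17-2, 17+10-2, 10+4-2, 30+0) = 30
r[6] = max(4+30-2, 10+19-2, 17+17-2, 10+10-2, 30+4-2, 33+0) = 33
r[7] = max(4+33-2, 10+30-2, 17+19-2, …, 33+4-2, 31+0) = 38
r[8] = max(4+38-2, 10+33-2, 17+30-2, …, 31+4-2, 44+0) = 45
r[9] = max(4+45-2, 10+38-2, 17+33-2, …, 44+4-2, 45+0) = 48
r[10] = max(4+48-2, 10+45-2, 17+38-2, …, 45+4-2, 42+0) = 58
r[11] = max(4+58-2, 10+48-2, 17+45-2, …, 42+4-2, 66+0) = 66
r[12] = max(4+66-2, 10+58-2, 17+48-2, …, 66+4-2, 56+0) = 68
One optimal plan: pieces 11 + 1 (1 cut) → $70 − $2 = $68.

68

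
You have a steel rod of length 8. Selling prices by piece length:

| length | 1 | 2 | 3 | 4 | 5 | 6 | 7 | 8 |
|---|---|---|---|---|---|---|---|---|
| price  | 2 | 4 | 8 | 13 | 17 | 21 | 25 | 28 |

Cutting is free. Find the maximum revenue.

28

Let v[k] be the best obtainable value from length k. For each k, try every first piece i and keep the best of price[i] + v[k−i].
v[1] = 2
v[2] = max(2+2, 4+0) = 4
v[3] = max(2+4, 4+2, 8+0) = 8
v[4] = max(2+8, 4+4, 8+2, 13+0) = 13
v[5] = max(2+13, 4+8, 8+4, 13+2, 17+0) = 17
v[6] = max(2+17, 4+13, 8+8, 13+4, 17+2, 21+0) = 21
v[7] = max(2+21, 4+17, 8+13, …, 21+2, 25+0) = 25
v[8] = max(2+25, 4+21, 8+17, …, 25+2, 28+0) = 28
Best is to sell the whole 8-unit piece uncut for $28.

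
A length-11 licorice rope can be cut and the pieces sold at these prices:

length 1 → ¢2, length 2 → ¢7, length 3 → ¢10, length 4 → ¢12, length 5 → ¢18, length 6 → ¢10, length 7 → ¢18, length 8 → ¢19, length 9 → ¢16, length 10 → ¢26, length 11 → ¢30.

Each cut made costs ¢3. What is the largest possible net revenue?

32

Build net[k] bottom-up: net[k] = max over allowed piece i of (p[i] + net[k−i]) − 3 per cut.
net[1] = 2
net[2] = max(2+2-3, 7+0) = 7
net[3] = max(2+7-3, 7+2-3, 10+0) = 10
net[4] = max(2+10-3, 7+7-3, 10+2-3, 12+0) = 12
net[5] = max(2+12-3, 7+10-3, 10+7-3, 12+2-3, 18+0) = 18
net[6] = max(2+18-3, 7+12-3, 10+10-3, 12+7-3, 18+2-3, 10+0) = 17
net[7] = max(2+17-3, 7+18-3, 10+12-3, …, 10+2-3, 18+0) = 22
net[8] = max(2+22-3, 7+17-3, 10+18-3, …, 18+2-3, 19+0) = 25
net[9] = max(2+25-3, 7+22-3, 10+17-3, …, 19+2-3, 16+0) = 27
net[10] = max(2+27-3, 7+25-3, 10+22-3, …, 16+2-3, 26+0) = 33
net[11] = max(2+33-3, 7+27-3, 10+25-3, …, 26+2-3, 30+0) = 32
One optimal plan: pieces 5 + 5 + 1 (2 cuts) → ¢38 − ¢6 = ¢32.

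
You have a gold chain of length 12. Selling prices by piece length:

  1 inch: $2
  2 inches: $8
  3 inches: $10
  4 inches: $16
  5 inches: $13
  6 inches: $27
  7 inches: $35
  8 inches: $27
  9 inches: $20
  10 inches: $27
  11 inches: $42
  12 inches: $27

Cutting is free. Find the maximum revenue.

Build best[k] bottom-up: best[k] = max over allowed piece i of (p[i] + best[k−i]).
best[1] = 2
best[2] = max(2+2, 8+0) = 8
best[3] = max(2+8, 8+2, 10+0) = 10
best[4] = max(2+10, 8+8, 10+2, 16+0) = 16
best[5] = max(2+16, 8+10, 10+8, 16+2, 13+0) = 18
best[6] = max(2+18, 8+16, 10+10, 16+8, 13+2, 27+0) = 27
best[7] = max(2+27, 8+18, 10+16, …, 27+2, 35+0) = 35
best[8] = max(2+35, 8+27, 10+18, …, 35+2, 27+0) = 37
best[9] = max(2+37, 8+35, 10+27, …, 27+2, 20+0) = 43
best[10] = max(2+43, 8+37, 10+35, …, 20+2, 27+0) = 45
best[11] = max(2+45, 8+43, 10+37, …, 27+2, 42+0) = 51
best[12] = max(2+51, 8+45, 10+43, …, 42+2, 27+0) = 54
One optimal cutting: 6 + 6 → $27 + $27 = $54.

54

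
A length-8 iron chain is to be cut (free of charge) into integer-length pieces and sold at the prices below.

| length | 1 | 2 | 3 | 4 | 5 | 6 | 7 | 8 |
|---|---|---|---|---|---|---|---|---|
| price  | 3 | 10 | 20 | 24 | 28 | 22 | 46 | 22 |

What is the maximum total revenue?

50

Consider every possible first cut. R[k] is the best of p[i]+R[k−i] over all sellable i≤k.
R[1] = 3
R[2] = 10
R[3] = 20
R[4] = 24
R[5] = 30  (first piece 2, then R[3]=20)
R[6] = 40  (first piece 3, then R[3]=20)
R[7] = 46
R[8] = 50  (first piece 2, then R[6]=40)
One optimal cutting: 3 + 3 + 2 → $20 + $20 + $10 = $50.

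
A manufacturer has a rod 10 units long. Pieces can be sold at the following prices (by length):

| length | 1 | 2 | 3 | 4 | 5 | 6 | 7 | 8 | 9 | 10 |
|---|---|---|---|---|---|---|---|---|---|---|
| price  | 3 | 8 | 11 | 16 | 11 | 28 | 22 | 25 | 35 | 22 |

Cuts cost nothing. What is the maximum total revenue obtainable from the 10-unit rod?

44

Let R[k] be the best obtainable value from length k. For each k, try every first piece i and keep the best of price[i] + R[k−i].
R[1] = 3
R[2] = max(3+3, 8+0) = 8
R[3] = max(3+8, 8+3, 11+0) = 11
R[4] = max(3+11, 8+8, 11+3, 16+0) = 16
R[5] = max(3+16, 8+11, 11+8, 16+3, 11+0) = 19
R[6] = max(3+19, 8+16, 11+11, 16+8, 11+3, 28+0) = 28
R[7] = max(3+28, 8+19, 11+16, …, 28+3, 22+0) = 31
R[8] = max(3+31, 8+28, 11+19, …, 22+3, 25+0) = 36
R[9] = max(3+36, 8+31, 11+28, …, 25+3, 35+0) = 39
R[10] = max(3+39, 8+36, 11+31, …, 35+3, 22+0) = 44
One optimal cutting: 6 + 2 + 2 → 28 + 8 + 8 = 44.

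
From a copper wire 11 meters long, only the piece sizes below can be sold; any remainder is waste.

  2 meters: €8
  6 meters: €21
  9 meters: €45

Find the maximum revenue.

53

Build r[k] bottom-up: r[k] = max over allowed piece i of (p[i] + r[k−i]).
r[1] = 0
r[2] = 8
r[3] = 8
r[4] = 16  (first piece 2, then r[2]=8)
r[5] = 16
r[6] = max(8+16, 21+0) = 24
r[7] = max(8+16, 21+0) = 24
r[8] = max(8+24, 21+8) = 32
r[9] = max(8+24, 21+8, 45+0) = 45
r[10] = max(8+32, 21+16, 45+0) = 45
r[11] = max(8+45, 21+16, 45+8) = 53
One optimal cutting: 9 + 2 → €53.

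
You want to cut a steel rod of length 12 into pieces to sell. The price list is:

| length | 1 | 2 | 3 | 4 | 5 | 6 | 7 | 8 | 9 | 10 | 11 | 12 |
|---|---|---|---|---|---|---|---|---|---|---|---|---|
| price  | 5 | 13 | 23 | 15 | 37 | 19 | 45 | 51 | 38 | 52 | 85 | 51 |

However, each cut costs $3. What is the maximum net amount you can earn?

87

Let v[k] be the best obtainable value from length k. For each k, try every first piece i and keep the best of price[i] + v[k−i] minus the 3 cut fee when i<k.
v[1] = 5
v[2] = 13
v[3] = 23
v[4] = 25  (first piece 1, then v[3]=23)
v[5] = 37
v[6] = 43  (first piece 3, then v[3]=23)
v[7] = 47  (first piece 2, then v[5]=37)
v[8] = 57  (first piece 3, then v[5]=37)
v[9] = 63  (first piece 3, then v[6]=43)
v[10] = 71  (first piece 5, then v[5]=37)
v[11] = 85
v[12] = 87  (first piece 1, then v[11]=85)
One optimal plan: pieces 11 + 1 (1 cut) → $90 − $3 = $87.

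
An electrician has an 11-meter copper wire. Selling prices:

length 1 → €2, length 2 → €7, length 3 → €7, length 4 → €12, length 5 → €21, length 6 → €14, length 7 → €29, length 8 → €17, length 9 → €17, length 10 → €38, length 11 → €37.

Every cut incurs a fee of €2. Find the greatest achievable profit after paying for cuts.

40

Consider every possible first cut. v[k] is the best of p[i]+v[k−i] over all sellable i≤k, charging 2 whenever i<k.
v[1] = 2
v[2] = max(2+2-2, 7+0) = 7
v[3] = max(2+7-2, 7+2-2, 7+0) = 7
v[4] = max(2+7-2, 7+7-2, 7+2-2, 12+0) = 12
v[5] = max(2+12-2, 7+7-2, 7+7-2, 12+2-2, 21+0) = 21
v[6] = max(2+21-2, 7+12-2, 7+7-2, 12+7-2, 21+2-2, 14+0) = 21
v[7] = max(2+21-2, 7+21-2, 7+12-2, …, 14+2-2, 29+0) = 29
v[8] = max(2+29-2, 7+21-2, 7+21-2, …, 29+2-2, 17+0) = 29
v[9] = max(2+29-2, 7+29-2, 7+21-2, …, 17+2-2, 17+0) = 34
v[10] = max(2+34-2, 7+29-2, 7+29-2, …, 17+2-2, 38+0) = 40
v[11] = max(2+40-2, 7+34-2, 7+29-2, …, 38+2-2, 37+0) = 40
One optimal plan: pieces 5 + 5 + 1 (2 cuts) → €44 − €4 = €40.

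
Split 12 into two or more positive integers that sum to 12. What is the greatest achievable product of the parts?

81

Define m[k] = max over 1≤i<k of i · max(k−i, m[k−i]); the inner max lets the remainder stay uncut if that's better.
Small cases: m[2]=1, m[3]=2, m[4]=4, m[5]=6, m[6]=9, m[7]=12.
m[8] = max(1×12, 2×9, 3×6, …, 6×2, 7×1) = 18
m[9] = max(1×18, 2×12, 3×9, …, 7×2, 8×1) = 27
m[10] = max(1×27, 2×18, 3×12, …, 8×2, 9×1) = 36
m[11] = max(1×36, 2×27, 3×18, …, 9×2, 10×1) = 54
m[12] = max(1×54, 2×36, 3×27, …, 10×2, 11×1) = 81
One optimal split: 3 + 3 + 3 + 3; product 3×3×3×3 = 81.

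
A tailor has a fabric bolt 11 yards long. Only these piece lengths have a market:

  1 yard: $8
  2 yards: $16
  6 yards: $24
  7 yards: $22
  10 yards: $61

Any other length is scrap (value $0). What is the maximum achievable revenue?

Build r[k] bottom-up: r[k] = max over allowed piece i of (p[i] + r[k−i]).
r[1] = 8
r[2] = 16  (first piece 1, then r[1]=8)
r[3] = 24  (first piece 1, then r[2]=16)
r[4] = 32  (first piece 1, then r[3]=24)
r[5] = 40  (first piece 1, then r[4]=32)
r[6] = 48  (first piece 1, then r[5]=40)
r[7] = 56  (first piece 1, then r[6]=48)
r[8] = 64  (first piece 1, then r[7]=56)
r[9] = 72  (first piece 1, then r[8]=64)
r[10] = 80  (first piece 1, then r[9]=72)
r[11] = 88  (first piece 1, then r[10]=80)
One optimal cutting: 1 + 1 + 1 + 1 + 1 + 1 + 1 + 1 + 1 + 1 + 1 → $88.

88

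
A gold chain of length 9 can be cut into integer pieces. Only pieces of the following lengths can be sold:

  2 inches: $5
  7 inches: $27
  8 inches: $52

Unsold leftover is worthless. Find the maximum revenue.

Let r[k] be the best obtainable value from length k. For each k, try every first piece i and keep the best of price[i] + r[k−i].
r[1] = 0
r[2] = 5
r[3] = 5
r[4] = 10  (first piece 2, then r[2]=5)
r[5] = 10
r[6] = 15  (first piece 2, then r[4]=10)
r[7] = max(5+10, 27+0) = 27
r[8] = max(5+15, 27+0, 52+0) = 52
r[9] = max(5+27, 27+5, 52+0) = 52
One optimal cutting: pieces 8 with 1 inch of scrap → $52.

52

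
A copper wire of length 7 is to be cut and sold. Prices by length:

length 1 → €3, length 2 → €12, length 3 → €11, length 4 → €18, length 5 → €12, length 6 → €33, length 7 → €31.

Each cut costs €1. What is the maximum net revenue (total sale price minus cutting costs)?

Build net[k] bottom-up: net[k] = max over allowed piece i of (p[i] + net[k−i]) − 1 per cut.
net[1] = 3
net[2] = max(3+3-1, 12+0) = 12
net[3] = max(3+12-1, 12+3-1, 11+0) = 14
net[4] = max(3+14-1, 12+12-1, 11+3-1, 18+0) = 23
net[5] = max(3+23-1, 12+14-1, 11+12-1, 18+3-1, 12+0) = 25
net[6] = max(3+25-1, 12+23-1, 11+14-1, 18+12-1, 12+3-1, 33+0) = 34
net[7] = max(3+34-1, 12+25-1, 11+23-1, …, 33+3-1, 31+0) = 36
One optimal plan: pieces 2 + 2 + 2 + 1 (3 cuts) → €39 − €3 = €36.

36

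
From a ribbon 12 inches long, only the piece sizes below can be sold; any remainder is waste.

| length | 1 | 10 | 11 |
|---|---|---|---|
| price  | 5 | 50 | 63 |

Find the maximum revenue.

68

Consider every possible first cut. best[k] is the best of p[i]+best[k−i] over all sellable i≤k.
best[1] = 5
best[2] = 10  (first piece 1, then best[1]=5)
best[3] = 15  (first piece 1, then best[2]=10)
best[4] = 20  (first piece 1, then best[3]=15)
best[5] = 25  (first piece 1, then best[4]=20)
best[6] = 30  (first piece 1, then best[5]=25)
best[7] = 35  (first piece 1, then best[6]=30)
best[8] = 40  (first piece 1, then best[7]=35)
best[9] = 45  (first piece 1, then best[8]=40)
best[10] = 50  (first piece 1, then best[9]=45)
best[11] = 63
best[12] = 68  (first piece 1, then best[11]=63)
One optimal cutting: 11 + 1 → ¢68.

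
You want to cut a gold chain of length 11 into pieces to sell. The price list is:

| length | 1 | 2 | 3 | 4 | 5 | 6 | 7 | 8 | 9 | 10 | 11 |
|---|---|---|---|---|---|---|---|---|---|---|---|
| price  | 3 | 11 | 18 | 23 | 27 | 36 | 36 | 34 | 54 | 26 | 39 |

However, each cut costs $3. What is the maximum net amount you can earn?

62

Consider every possible first cut. r[k] is the best of p[i]+r[k−i] over all sellable i≤k, charging 3 whenever i<k.
r[1] = 3
r[2] = 11
r[3] = 18
r[4] = 23
r[5] = 27
r[6] = 36
r[7] = 38  (first piece 3, then r[4]=23)
r[8] = 44  (first piece 2, then r[6]=36)
r[9] = 54
r[10] = 56  (first piece 4, then r[6]=36)
r[11] = 62  (first piece 2, then r[9]=54)
One optimal plan: pieces 9 + 2 (1 cut) → $65 − $3 = $62.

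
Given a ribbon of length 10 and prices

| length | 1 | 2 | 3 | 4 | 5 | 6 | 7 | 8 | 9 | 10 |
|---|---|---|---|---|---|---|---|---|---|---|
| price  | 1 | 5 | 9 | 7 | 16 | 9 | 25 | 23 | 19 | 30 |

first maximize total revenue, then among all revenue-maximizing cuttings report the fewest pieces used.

Let r[k] be the best obtainable value from length k. For each k, try every first piece i and keep the best of price[i] + r[k−i].
r[1] = 1
r[2] = max(1+1, 5+0) = 5
r[3] = max(1+5, 5+1, 9+0) = 9
r[4] = max(1+9, 5+5, 9+1, 7+0) = 10
r[5] = max(1+10, 5+9, 9+5, 7+1, 16+0) = 16
r[6] = max(1+16, 5+10, 9+9, 7+5, 16+1, 9+0) = 18
r[7] = max(1+18, 5+16, 9+10, …, 9+1, 25+0) = 25
r[8] = max(1+25, 5+18, 9+16, …, 25+1, 23+0) = 26
r[9] = max(1+26, 5+25, 9+18, …, 23+1, 19+0) = 30
r[10] = max(1+30, 5+26, 9+25, …, 19+1, 30+0) = 34
Maximum revenue is ¢34.
Now minimize piece count subject to staying optimal: for each k, pieces[k] = 1 + min over i with p[i]+r[k−i]=r[k] of pieces[k−i].
pieces[7] = 1
pieces[8] = 2
pieces[9] = 2
pieces[10] = 2

2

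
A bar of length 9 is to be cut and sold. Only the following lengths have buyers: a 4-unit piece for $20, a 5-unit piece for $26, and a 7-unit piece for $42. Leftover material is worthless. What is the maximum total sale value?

Let r[k] be the best obtainable value from length k. For each k, try every first piece i and keep the best of price[i] + r[k−i].
r[1] = 0
r[2] = 0
r[3] = 0
r[4] = 20
r[5] = max(20+0, 26+0) = 26
r[6] = max(20+0, 26+0) = 26
r[7] = max(20+0, 26+0, 42+0) = 42
r[8] = max(20+20, 26+0, 42+0) = 42
r[9] = max(20+26, 26+20, 42+0) = 46
One optimal cutting: 5 + 4 → $46.

46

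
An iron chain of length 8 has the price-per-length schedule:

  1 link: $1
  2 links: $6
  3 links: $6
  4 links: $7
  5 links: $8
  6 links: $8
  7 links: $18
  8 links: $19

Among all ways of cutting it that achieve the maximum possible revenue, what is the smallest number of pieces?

4

Let r[k] be the best obtainable value from length k. For each k, try every first piece i and keep the best of price[i] + r[k−i].
r[1] = 1
r[2] = 6
r[3] = 7  (first piece 1, then r[2]=6)
r[4] = 12  (first piece 2, then r[2]=6)
r[5] = 13  (first piece 1, then r[4]=12)
r[6] = 18  (first piece 2, then r[4]=12)
r[7] = 19  (first piece 1, then r[6]=18)
r[8] = 24  (first piece 2, then r[6]=18)
Maximum revenue is $24.
Now minimize piece count subject to staying optimal: for each k, pieces[k] = 1 + min over i with p[i]+r[k−i]=r[k] of pieces[k−i].
pieces[5] = 3
pieces[6] = 3
pieces[7] = 4
pieces[8] = 4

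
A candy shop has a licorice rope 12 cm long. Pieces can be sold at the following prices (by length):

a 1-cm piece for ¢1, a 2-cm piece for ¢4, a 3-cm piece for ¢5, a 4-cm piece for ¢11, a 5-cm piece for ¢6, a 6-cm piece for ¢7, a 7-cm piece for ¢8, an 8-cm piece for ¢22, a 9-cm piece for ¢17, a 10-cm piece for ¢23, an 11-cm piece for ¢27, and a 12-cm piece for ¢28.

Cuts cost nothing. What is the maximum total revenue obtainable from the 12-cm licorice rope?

Let R[k] be the best obtainable value from length k. For each k, try every first piece i and keep the best of price[i] + R[k−i].
R[1] = 1
R[2] = max(1+1, 4+0) = 4
R[3] = max(1+4, 4+1, 5+0) = 5
R[4] = max(1+5, 4+4, 5+1, 11+0) = 11
R[5] = max(1+11, 4+5, 5+4, 11+1, 6+0) = 12
R[6] = max(1+12, 4+11, 5+5, 11+4, 6+1, 7+0) = 15
R[7] = max(1+15, 4+12, 5+11, …, 7+1, 8+0) = 16
R[8] = max(1+16, 4+15, 5+12, …, 8+1, 22+0) = 22
R[9] = max(1+22, 4+16, 5+15, …, 22+1, 17+0) = 23
R[10] = max(1+23, 4+22, 5+16, …, 17+1, 23+0) = 26
R[11] = max(1+26, 4+23, 5+22, …, 23+1, 27+0) = 27
R[12] = max(1+27, 4+26, 5+23, …, 27+1, 28+0) = 33
One optimal cutting: 4 + 4 + 4 → ¢11 + ¢11 + ¢11 = ¢33.

33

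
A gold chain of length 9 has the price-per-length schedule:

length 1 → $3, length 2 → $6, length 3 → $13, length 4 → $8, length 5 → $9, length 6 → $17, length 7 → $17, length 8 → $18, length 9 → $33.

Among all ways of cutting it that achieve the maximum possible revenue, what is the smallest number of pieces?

Consider every possible first cut. r[k] is the best of p[i]+r[k−i] over all sellable i≤k.
r[1] = 3
r[2] = max(3+3, 6+0) = 6
r[3] = max(3+6, 6+3, 13+0) = 13
r[4] = max(3+13, 6+6, 13+3, 8+0) = 16
r[5] = max(3+16, 6+13, 13+6, 8+3, 9+0) = 19
r[6] = max(3+19, 6+16, 13+13, 8+6, 9+3, 17+0) = 26
r[7] = max(3+26, 6+19, 13+16, …, 17+3, 17+0) = 29
r[8] = max(3+29, 6+26, 13+19, …, 17+3, 18+0) = 32
r[9] = max(3+32, 6+29, 13+26, …, 18+3, 33+0) = 39
Maximum revenue is $39.
Now minimize piece count subject to staying optimal: for each k, pieces[k] = 1 + min over i with p[i]+r[k−i]=r[k] of pieces[k−i].
pieces[6] = 2
pieces[7] = 3
pieces[8] = 3
pieces[9] = 3

3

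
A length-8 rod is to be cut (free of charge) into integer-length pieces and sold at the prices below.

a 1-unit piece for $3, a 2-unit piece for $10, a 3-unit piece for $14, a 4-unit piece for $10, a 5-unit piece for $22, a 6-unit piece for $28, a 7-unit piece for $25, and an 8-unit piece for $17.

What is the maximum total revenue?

40

Consider every possible first cut. r[k] is the best of p[i]+r[k−i] over all sellable i≤k.
r[1] = 3
r[2] = max(3+3, 10+0) = 10
r[3] = max(3+10, 10+3, 14+0) = 14
r[4] = max(3+14, 10+10, 14+3, 10+0) = 20
r[5] = max(3+20, 10+14, 14+10, 10+3, 22+0) = 24
r[6] = max(3+24, 10+20, 14+14, 10+10, 22+3, 28+0) = 30
r[7] = max(3+30, 10+24, 14+20, …, 28+3, 25+0) = 34
r[8] = max(3+34, 10+30, 14+24, …, 25+3, 17+0) = 40
One optimal cutting: 2 + 2 + 2 + 2 → $10 + $10 + $10 + $10 = $40.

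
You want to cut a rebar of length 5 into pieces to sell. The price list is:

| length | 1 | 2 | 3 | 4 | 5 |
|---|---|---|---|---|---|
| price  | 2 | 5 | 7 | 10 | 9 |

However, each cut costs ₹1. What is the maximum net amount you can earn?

Build v[k] bottom-up: v[k] = max over allowed piece i of (p[i] + v[k−i]) − 1 per cut.
v[1] = 2
v[2] = 5
v[3] = 7
v[4] = 10
v[5] = 11  (first piece 1, then v[4]=10)
One optimal plan: pieces 4 + 1 (1 cut) → ₹12 − ₹1 = ₹11.

11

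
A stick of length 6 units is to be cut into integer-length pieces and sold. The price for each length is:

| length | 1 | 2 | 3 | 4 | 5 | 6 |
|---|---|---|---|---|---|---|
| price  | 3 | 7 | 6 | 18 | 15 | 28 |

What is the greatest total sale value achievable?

Consider every possible first cut. R[k] is the best of p[i]+R[k−i] over all sellable i≤k.
R[1] = 3
R[2] = max(3+3, 7+0) = 7
R[3] = max(3+7, 7+3, 6+0) = 10
R[4] = max(3+10, 7+7, 6+3, 18+0) = 18
R[5] = max(3+18, 7+10, 6+7, 18+3, 15+0) = 21
R[6] = max(3+21, 7+18, 6+10, 18+7, 15+3, 28+0) = 28
Best is to sell the whole 6-unit piece uncut for $28.

28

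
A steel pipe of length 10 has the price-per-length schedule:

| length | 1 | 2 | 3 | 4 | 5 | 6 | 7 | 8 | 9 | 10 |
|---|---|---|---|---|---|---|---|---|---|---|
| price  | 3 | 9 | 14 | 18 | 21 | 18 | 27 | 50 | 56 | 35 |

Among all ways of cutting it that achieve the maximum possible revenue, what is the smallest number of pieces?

Let r[k] be the best obtainable value from length k. For each k, try every first piece i and keep the best of price[i] + r[k−i].
r[1] = 3
r[2] = 9
r[3] = 14
r[4] = 18  (first piece 2, then r[2]=9)
r[5] = 23  (first piece 2, then r[3]=14)
r[6] = 28  (first piece 3, then r[3]=14)
r[7] = 32  (first piece 2, then r[5]=23)
r[8] = 50
r[9] = 56
r[10] = 59  (first piece 1, then r[9]=56)
Maximum revenue is $59.
Now minimize piece count subject to staying optimal: for each k, pieces[k] = 1 + min over i with p[i]+r[k−i]=r[k] of pieces[k−i].
pieces[7] = 2
pieces[8] = 1
pieces[9] = 1
pieces[10] = 2

2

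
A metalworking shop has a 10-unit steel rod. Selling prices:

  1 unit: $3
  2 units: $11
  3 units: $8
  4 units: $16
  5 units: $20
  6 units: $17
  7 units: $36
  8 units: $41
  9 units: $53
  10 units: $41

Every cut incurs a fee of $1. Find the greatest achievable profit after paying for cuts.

Consider every possible first cut. v[k] is the best of p[i]+v[k−i] over all sellable i≤k, charging 1 whenever i<k.
v[1] = 3
v[2] = 11
v[3] = 13  (first piece 1, then v[2]=11)
v[4] = 21  (first piece 2, then v[2]=11)
v[5] = 23  (first piece 1, then v[4]=21)
v[6] = 31  (first piece 2, then v[4]=21)
v[7] = 36
v[8] = 41  (first piece 2, then v[6]=31)
v[9] = 53
v[10] = 55  (first piece 1, then v[9]=53)
One optimal plan: pieces 9 + 1 (1 cut) → $56 − $1 = $55.

55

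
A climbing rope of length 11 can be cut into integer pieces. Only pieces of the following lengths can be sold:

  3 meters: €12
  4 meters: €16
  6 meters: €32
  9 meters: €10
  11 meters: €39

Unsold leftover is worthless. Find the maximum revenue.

Consider every possible first cut. f[k] is the best of p[i]+f[k−i] over all sellable i≤k.
f[1] = 0
f[2] = 0
f[3] = 12
f[4] = max(12+0, 16+0) = 16
f[5] = max(12+0, 16+0) = 16
f[6] = max(12+12, 16+0, 32+0) = 32
f[7] = max(12+16, 16+12, 32+0) = 32
f[8] = max(12+16, 16+16, 32+0) = 32
f[9] = max(12+32, 16+16, 32+12, 10+0) = 44
f[10] = max(12+32, 16+32, 32+16, 10+0) = 48
f[11] = max(12+32, 16+32, 32+16, 10+0, 39+0) = 48
One optimal cutting: pieces 6 + 4 with 1 meter of scrap → €48.

48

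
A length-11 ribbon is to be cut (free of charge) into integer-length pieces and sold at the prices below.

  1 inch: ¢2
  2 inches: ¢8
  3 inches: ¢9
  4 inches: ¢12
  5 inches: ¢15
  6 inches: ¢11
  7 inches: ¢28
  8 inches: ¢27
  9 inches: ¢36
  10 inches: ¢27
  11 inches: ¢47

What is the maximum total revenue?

47

Build best[k] bottom-up: best[k] = max over allowed piece i of (p[i] + best[k−i]).
best[1] = 2
best[2] = 8
best[3] = 10  (first piece 1, then best[2]=8)
best[4] = 16  (first piece 2, then best[2]=8)
best[5] = 18  (first piece 1, then best[4]=16)
best[6] = 24  (first piece 2, then best[4]=16)
best[7] = 28
best[8] = 32  (first piece 2, then best[6]=24)
best[9] = 36  (first piece 2, then best[7]=28)
best[10] = 40  (first piece 2, then best[8]=32)
best[11] = 47
Best is to sell the whole 11-inch piece uncut for ¢47.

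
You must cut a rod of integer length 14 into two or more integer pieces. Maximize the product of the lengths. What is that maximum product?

162

Fill g[k] for k=2..14: at each k try every first piece i and multiply by the better of (k−i) uncut or g[k−i].
Small cases: g[2]=1, g[3]=2, g[4]=4, g[5]=6, g[6]=9.
g[7] = max(1×9, 2×6, 3×4, 4×3, 5×2, 6×1) = 12
g[8] = max(1×12, 2×9, 3×6, …, 6×2, 7×1) = 18
g[9] = max(1×18, 2×12, 3×9, …, 7×2, 8×1) = 27
g[10] = max(1×27, 2×18, 3×12, …, 8×2, 9×1) = 36
g[11] = max(1×36, 2×27, 3×18, …, 9×2, 10×1) = 54
g[12] = max(1×54, 2×36, 3×27, …, 10×2, 11×1) = 81
g[13] = max(1×81, 2×54, 3×36, …, 11×2, 12×1) = 108
g[14] = max(1×108, 2×81, 3×54, …, 12×2, 13×1) = 162
One optimal split: 3 + 3 + 3 + 3 + 2; product 3×3×3×3×2 = 162.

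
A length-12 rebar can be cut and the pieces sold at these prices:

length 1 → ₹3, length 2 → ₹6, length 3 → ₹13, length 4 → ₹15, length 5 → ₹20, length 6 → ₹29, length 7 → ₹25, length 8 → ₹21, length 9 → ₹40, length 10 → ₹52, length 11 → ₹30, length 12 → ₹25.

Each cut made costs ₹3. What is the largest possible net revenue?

Consider every possible first cut. r[k] is the best of p[i]+r[k−i] over all sellable i≤k, charging 3 whenever i<k.
r[1] = 3
r[2] = max(3+3-3, 6+0) = 6
r[3] = max(3+6-3, 6+3-3, 13+0) = 13
r[4] = max(3+13-3, 6+6-3, 13+3-3, 15+0) = 15
r[5] = max(3+15-3, 6+13-3, 13+6-3, 15+3-3, 20+0) = 20
r[6] = max(3+20-3, 6+15-3, 13+13-3, 15+6-3, 20+3-3, 29+0) = 29
r[7] = max(3+29-3, 6+20-3, 13+15-3, …, 29+3-3, 25+0) = 29
r[8] = max(3+29-3, 6+29-3, 13+20-3, …, 25+3-3, 21+0) = 32
r[9] = max(3+32-3, 6+29-3, 13+29-3, …, 21+3-3, 40+0) = 40
r[10] = max(3+40-3, 6+32-3, 13+29-3, …, 40+3-3, 52+0) = 52
r[11] = max(3+52-3, 6+40-3, 13+32-3, …, 52+3-3, 30+0) = 52
r[12] = max(3+52-3, 6+52-3, 13+40-3, …, 30+3-3, 25+0) = 55
One optimal plan: pieces 10 + 2 (1 cut) → ₹58 − ₹3 = ₹55.

55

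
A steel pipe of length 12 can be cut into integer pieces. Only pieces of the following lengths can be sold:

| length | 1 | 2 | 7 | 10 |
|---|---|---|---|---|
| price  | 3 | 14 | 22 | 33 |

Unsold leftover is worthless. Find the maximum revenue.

Consider every possible first cut. f[k] is the best of p[i]+f[k−i] over all sellable i≤k.
f[1] = 3
f[2] = 14
f[3] = 17  (first piece 1, then f[2]=14)
f[4] = 28  (first piece 2, then f[2]=14)
f[5] = 31  (first piece 1, then f[4]=28)
f[6] = 42  (first piece 2, then f[4]=28)
f[7] = 45  (first piece 1, then f[6]=42)
f[8] = 56  (first piece 2, then f[6]=42)
f[9] = 59  (first piece 1, then f[8]=56)
f[10] = 70  (first piece 2, then f[8]=56)
f[11] = 73  (first piece 1, then f[10]=70)
f[12] = 84  (first piece 2, then f[10]=70)
One optimal cutting: 2 + 2 + 2 + 2 + 2 + 2 → $84.

84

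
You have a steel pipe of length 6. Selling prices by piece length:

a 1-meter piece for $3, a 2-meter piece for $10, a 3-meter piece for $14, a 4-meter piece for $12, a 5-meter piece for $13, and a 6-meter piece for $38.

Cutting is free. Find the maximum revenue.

38

Consider every possible first cut. v[k] is the best of p[i]+v[k−i] over all sellable i≤k.
v[1] = 3
v[2] = 10
v[3] = 14
v[4] = 20  (first piece 2, then v[2]=10)
v[5] = 24  (first piece 2, then v[3]=14)
v[6] = 38
Best is to sell the whole 6-meter piece uncut for $38.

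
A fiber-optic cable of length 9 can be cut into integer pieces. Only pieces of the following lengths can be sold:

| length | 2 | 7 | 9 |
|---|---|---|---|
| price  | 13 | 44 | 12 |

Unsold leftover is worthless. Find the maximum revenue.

57

Let f[k] be the best obtainable value from length k. For each k, try every first piece i and keep the best of price[i] + f[k−i].
f[1] = 0
f[2] = 13
f[3] = 13
f[4] = 26  (first piece 2, then f[2]=13)
f[5] = 26
f[6] = 39  (first piece 2, then f[4]=26)
f[7] = max(13+26, 44+0) = 44
f[8] = max(13+39, 44+0) = 52
f[9] = max(13+44, 44+13, 12+0) = 57
One optimal cutting: 7 + 2 → $57.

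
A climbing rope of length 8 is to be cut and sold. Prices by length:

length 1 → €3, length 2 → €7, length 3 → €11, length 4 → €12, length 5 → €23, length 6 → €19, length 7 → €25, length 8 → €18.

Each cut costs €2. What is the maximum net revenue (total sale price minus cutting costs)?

32

Consider every possible first cut. net[k] is the best of p[i]+net[k−i] over all sellable i≤k, charging 2 whenever i<k.
net[1] = 3
net[2] = 7
net[3] = 11
net[4] = 12  (first piece 1, then net[3]=11)
net[5] = 23
net[6] = 24  (first piece 1, then net[5]=23)
net[7] = 28  (first piece 2, then net[5]=23)
net[8] = 32  (first piece 3, then net[5]=23)
One optimal plan: pieces 5 + 3 (1 cut) → €34 − €2 = €32.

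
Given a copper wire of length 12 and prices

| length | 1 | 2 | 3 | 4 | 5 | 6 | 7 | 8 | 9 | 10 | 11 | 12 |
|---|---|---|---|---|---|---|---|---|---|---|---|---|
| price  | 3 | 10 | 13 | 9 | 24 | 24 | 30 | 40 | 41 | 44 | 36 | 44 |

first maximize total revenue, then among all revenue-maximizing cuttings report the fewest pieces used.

3

Let r[k] be the best obtainable value from length k. For each k, try every first piece i and keep the best of price[i] + r[k−i].
r[1] = 3
r[2] = max(3+3, 10+0) = 10
r[3] = max(3+10, 10+3, 13+0) = 13
r[4] = max(3+13, 10+10, 13+3, 9+0) = 20
r[5] = max(3+20, 10+13, 13+10, 9+3, 24+0) = 24
r[6] = max(3+24, 10+20, 13+13, 9+10, 24+3, 24+0) = 30
r[7] = max(3+30, 10+24, 13+20, …, 24+3, 30+0) = 34
r[8] = max(3+34, 10+30, 13+24, …, 30+3, 40+0) = 40
r[9] = max(3+40, 10+34, 13+30, …, 40+3, 41+0) = 44
r[10] = max(3+44, 10+40, 13+34, …, 41+3, 44+0) = 50
r[11] = max(3+50, 10+44, 13+40, …, 44+3, 36+0) = 54
r[12] = max(3+54, 10+50, 13+44, …, 36+3, 44+0) = 60
Maximum revenue is €60.
Now minimize piece count subject to staying optimal: for each k, pieces[k] = 1 + min over i with p[i]+r[k−i]=r[k] of pieces[k−i].
pieces[9] = 3
pieces[10] = 2
pieces[11] = 4
pieces[12] = 3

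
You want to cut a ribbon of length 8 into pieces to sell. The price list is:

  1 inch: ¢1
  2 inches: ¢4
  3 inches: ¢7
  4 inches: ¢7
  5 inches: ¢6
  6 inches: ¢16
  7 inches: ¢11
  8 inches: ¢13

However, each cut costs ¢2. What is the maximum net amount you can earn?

Consider every possible first cut. net[k] is the best of p[i]+net[k−i] over all sellable i≤k, charging 2 whenever i<k.
net[1] = 1
net[2] = 4
net[3] = 7
net[4] = 7
net[5] = 9  (first piece 2, then net[3]=7)
net[6] = 16
net[7] = 15  (first piece 1, then net[6]=16)
net[8] = 18  (first piece 2, then net[6]=16)
One optimal plan: pieces 6 + 2 (1 cut) → ¢20 − ¢2 = ¢18.

18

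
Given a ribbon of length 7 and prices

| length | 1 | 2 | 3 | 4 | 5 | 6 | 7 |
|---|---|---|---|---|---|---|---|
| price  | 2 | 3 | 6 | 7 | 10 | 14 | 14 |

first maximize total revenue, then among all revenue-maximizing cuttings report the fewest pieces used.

Build r[k] bottom-up: r[k] = max over allowed piece i of (p[i] + r[k−i]).
r[1] = 2
r[2] = 4  (first piece 1, then r[1]=2)
r[3] = 6  (first piece 1, then r[2]=4)
r[4] = 8  (first piece 1, then r[3]=6)
r[5] = 10  (first piece 1, then r[4]=8)
r[6] = 14
r[7] = 16  (first piece 1, then r[6]=14)
Maximum revenue is ¢16.
Now minimize piece count subject to staying optimal: for each k, pieces[k] = 1 + min over i with p[i]+r[k−i]=r[k] of pieces[k−i].
pieces[4] = 2
pieces[5] = 1
pieces[6] = 1
pieces[7] = 2

2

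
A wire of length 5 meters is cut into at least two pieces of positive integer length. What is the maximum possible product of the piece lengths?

Fill f[k] for k=2..5: at each k try every first piece i and multiply by the better of (k−i) uncut or f[k−i].
f[2] = 1×max(1,0) = 1×1 = 1
f[3] = 1×max(2,1) = 1×2 = 2
f[4] = 2×max(2,1) = 2×2 = 4
f[5] = 2×max(3,2) = 2×3 = 6
One optimal split: 3 + 2; product 3×2 = 6.

6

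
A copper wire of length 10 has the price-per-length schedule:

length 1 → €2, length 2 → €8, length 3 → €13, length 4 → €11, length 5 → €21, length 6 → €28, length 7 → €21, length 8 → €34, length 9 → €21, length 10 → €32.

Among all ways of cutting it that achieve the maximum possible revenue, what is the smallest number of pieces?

Build r[k] bottom-up: r[k] = max over allowed piece i of (p[i] + r[k−i]).
r[1] = 2
r[2] = max(2+2, 8+0) = 8
r[3] = max(2+8, 8+2, 13+0) = 13
r[4] = max(2+13, 8+8, 13+2, 11+0) = 16
r[5] = max(2+16, 8+13, 13+8, 11+2, 21+0) = 21
r[6] = max(2+21, 8+16, 13+13, 11+8, 21+2, 28+0) = 28
r[7] = max(2+28, 8+21, 13+16, …, 28+2, 21+0) = 30
r[8] = max(2+30, 8+28, 13+21, …, 21+2, 34+0) = 36
r[9] = max(2+36, 8+30, 13+28, …, 34+2, 21+0) = 41
r[10] = max(2+41, 8+36, 13+30, …, 21+2, 32+0) = 44
Maximum revenue is €44.
Now minimize piece count subject to staying optimal: for each k, pieces[k] = 1 + min over i with p[i]+r[k−i]=r[k] of pieces[k−i].
pieces[7] = 2
pieces[8] = 2
pieces[9] = 2
pieces[10] = 3

3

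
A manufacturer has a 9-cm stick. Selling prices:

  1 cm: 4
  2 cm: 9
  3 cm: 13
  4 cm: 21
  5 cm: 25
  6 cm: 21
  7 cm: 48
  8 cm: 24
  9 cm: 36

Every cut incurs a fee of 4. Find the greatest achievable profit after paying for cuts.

Consider every possible first cut. r[k] is the best of p[i]+r[k−i] over all sellable i≤k, charging 4 whenever i<k.
r[1] = 4
r[2] = max(4+4-4, 9+0) = 9
r[3] = max(4+9-4, 9+4-4, 13+0) = 13
r[4] = max(4+13-4, 9+9-4, 13+4-4, 21+0) = 21
r[5] = max(4+21-4, 9+13-4, 13+9-4, 21+4-4, 25+0) = 25
r[6] = max(4+25-4, 9+21-4, 13+13-4, 21+9-4, 25+4-4, 21+0) = 26
r[7] = max(4+26-4, 9+25-4, 13+21-4, …, 21+4-4, 48+0) = 48
r[8] = max(4+48-4, 9+26-4, 13+25-4, …, 48+4-4, 24+0) = 48
r[9] = max(4+48-4, 9+48-4, 13+26-4, …, 24+4-4, 36+0) = 53
One optimal plan: pieces 7 + 2 (1 cut) → 57 − 4 = 53.

53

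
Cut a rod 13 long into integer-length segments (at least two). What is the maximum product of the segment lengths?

108

Define P[k] = max over 1≤i<k of i · max(k−i, P[k−i]); the inner max lets the remainder stay uncut if that's better.
Small cases: P[2]=1, P[3]=2, P[4]=4, P[5]=6, P[6]=9.
P[7] = max(1·9, 2·6, 3·4, 4·3, 5·2, 6·1) = 12
P[8] = max(1·12, 2·9, 3·6, …, 6·2, 7·1) = 18
P[9] = max(1·18, 2·12, 3·9, …, 7·2, 8·1) = 27
P[10] = max(1·27, 2·18, 3·12, …, 8·2, 9·1) = 36
P[11] = max(1·36, 2·27, 3·18, …, 9·2, 10·1) = 54
P[12] = max(1·54, 2·36, 3·27, …, 10·2, 11·1) = 81
P[13] = max(1·81, 2·54, 3·36, …, 11·2, 12·1) = 108
One optimal split: 3 + 3 + 3 + 2 + 2; product 3·3·3·2·2 = 108.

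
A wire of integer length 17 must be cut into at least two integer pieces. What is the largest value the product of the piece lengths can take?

Define prod[k] = max over 1≤i<k of i · max(k−i, prod[k−i]); the inner max lets the remainder stay uncut if that's better.
prod[2] = 1·max(1,0) = 1·1 = 1
prod[3] = 1·max(2,1) = 1·2 = 2
prod[4] = 2·max(2,1) = 2·2 = 4
prod[5] = 2·max(3,2) = 2·3 = 6
prod[6] = 3·max(3,2) = 3·3 = 9
prod[7] = 2·max(5,6) = 2·6 = 12
prod[8] = 2·max(6,9) = 2·9 = 18
prod[9] = 3·max(6,9) = 3·9 = 27
prod[10] = 2·max(8,18) = 2·18 = 36
prod[11] = 2·max(9,27) = 2·27 = 54
prod[12] = 3·max(9,27) = 3·27 = 81
prod[13] = 2·max(11,54) = 2·54 = 108
prod[14] = 2·max(12,81) = 2·81 = 162
prod[15] = 3·max(12,81) = 3·81 = 243
prod[16] = 2·max(14,162) = 2·162 = 324
prod[17] = 2·max(15,243) = 2·243 = 486
One optimal split: 3 + 3 + 3 + 3 + 3 + 2; product 3·3·3·3·3·2 = 486.

486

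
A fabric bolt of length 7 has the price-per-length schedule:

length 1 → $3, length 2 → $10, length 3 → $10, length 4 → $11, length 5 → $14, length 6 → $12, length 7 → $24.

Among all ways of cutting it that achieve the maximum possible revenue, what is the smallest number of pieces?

4

Consider every possible first cut. r[k] is the best of p[i]+r[k−i] over all sellable i≤k.
r[1] = 3
r[2] = 10
r[3] = 13  (first piece 1, then r[2]=10)
r[4] = 20  (first piece 2, then r[2]=10)
r[5] = 23  (first piece 1, then r[4]=20)
r[6] = 30  (first piece 2, then r[4]=20)
r[7] = 33  (first piece 1, then r[6]=30)
Maximum revenue is $33.
Now minimize piece count subject to staying optimal: for each k, pieces[k] = 1 + min over i with p[i]+r[k−i]=r[k] of pieces[k−i].
pieces[4] = 2
pieces[5] = 3
pieces[6] = 3
pieces[7] = 4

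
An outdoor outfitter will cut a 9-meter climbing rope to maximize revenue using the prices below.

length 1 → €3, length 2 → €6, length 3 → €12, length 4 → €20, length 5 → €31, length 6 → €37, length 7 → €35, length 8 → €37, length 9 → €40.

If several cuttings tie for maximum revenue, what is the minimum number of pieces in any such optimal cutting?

2

Build r[k] bottom-up: r[k] = max over allowed piece i of (p[i] + r[k−i]).
r[1] = 3
r[2] = max(3+3, 6+0) = 6
r[3] = max(3+6, 6+3, 12+0) = 12
r[4] = max(3+12, 6+6, 12+3, 20+0) = 20
r[5] = max(3+20, 6+12, 12+6, 20+3, 31+0) = 31
r[6] = max(3+31, 6+20, 12+12, 20+6, 31+3, 37+0) = 37
r[7] = max(3+37, 6+31, 12+20, …, 37+3, 35+0) = 40
r[8] = max(3+40, 6+37, 12+31, …, 35+3, 37+0) = 43
r[9] = max(3+43, 6+40, 12+37, …, 37+3, 40+0) = 51
Maximum revenue is €51.
Now minimize piece count subject to staying optimal: for each k, pieces[k] = 1 + min over i with p[i]+r[k−i]=r[k] of pieces[k−i].
pieces[6] = 1
pieces[7] = 2
pieces[8] = 2
pieces[9] = 2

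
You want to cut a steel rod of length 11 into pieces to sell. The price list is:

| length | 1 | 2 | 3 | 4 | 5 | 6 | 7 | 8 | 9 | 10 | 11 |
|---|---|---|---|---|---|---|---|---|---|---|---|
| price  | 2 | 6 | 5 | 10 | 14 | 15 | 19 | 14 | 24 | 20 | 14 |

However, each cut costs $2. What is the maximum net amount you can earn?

28

Build r[k] bottom-up: r[k] = max over allowed piece i of (p[i] + r[k−i]) − 2 per cut.
r[1] = 2
r[2] = 6
r[3] = 6  (first piece 1, then r[2]=6)
r[4] = 10  (first piece 2, then r[2]=6)
r[5] = 14
r[6] = 15
r[7] = 19
r[8] = 19  (first piece 1, then r[7]=19)
r[9] = 24
r[10] = 26  (first piece 5, then r[5]=14)
r[11] = 28  (first piece 2, then r[9]=24)
One optimal plan: pieces 9 + 2 (1 cut) → $30 − $2 = $28.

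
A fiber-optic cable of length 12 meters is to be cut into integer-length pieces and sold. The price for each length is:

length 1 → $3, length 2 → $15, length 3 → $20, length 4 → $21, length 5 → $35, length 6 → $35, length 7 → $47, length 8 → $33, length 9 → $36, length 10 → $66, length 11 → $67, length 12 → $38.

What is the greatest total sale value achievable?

Build R[k] bottom-up: R[k] = max over allowed piece i of (p[i] + R[k−i]).
R[1] = 3
R[2] = 15
R[3] = 20
R[4] = 30  (first piece 2, then R[2]=15)
R[5] = 35  (first piece 2, then R[3]=20)
R[6] = 45  (first piece 2, then R[4]=30)
R[7] = 50  (first piece 2, then R[5]=35)
R[8] = 60  (first piece 2, then R[6]=45)
R[9] = 65  (first piece 2, then R[7]=50)
R[10] = 75  (first piece 2, then R[8]=60)
R[11] = 80  (first piece 2, then R[9]=65)
R[12] = 90  (first piece 2, then R[10]=75)
One optimal cutting: 2 + 2 + 2 + 2 + 2 + 2 → $15 + $15 + $15 + $15 + $15 + $15 = $90.

90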